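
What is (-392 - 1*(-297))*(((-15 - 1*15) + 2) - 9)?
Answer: 3515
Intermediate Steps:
(-392 - 1*(-297))*(((-15 - 1*15) + 2) - 9) = (-392 + 297)*(((-15 - 15) + 2) - 9) = -95*((-30 + 2) - 9) = -95*(-28 - 9) = -95*(-37) = 3515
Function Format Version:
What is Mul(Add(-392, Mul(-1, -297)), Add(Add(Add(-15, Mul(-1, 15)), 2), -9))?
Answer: 3515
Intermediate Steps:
Mul(Add(-392, Mul(-1, -297)), Add(Add(Add(-15, Mul(-1, 15)), 2), -9)) = Mul(Add(-392, 297), Add(Add(Add(-15, -15), 2), -9)) = Mul(-95, Add(Add(-30, 2), -9)) = Mul(-95, Add(-28, -9)) = Mul(-95, -37) = 3515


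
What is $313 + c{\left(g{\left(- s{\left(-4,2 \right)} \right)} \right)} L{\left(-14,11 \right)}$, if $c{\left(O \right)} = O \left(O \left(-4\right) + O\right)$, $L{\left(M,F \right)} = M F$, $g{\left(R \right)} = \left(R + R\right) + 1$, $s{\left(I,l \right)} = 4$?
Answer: $22951$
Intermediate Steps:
$g{\left(R \right)} = 1 + 2 R$ ($g{\left(R \right)} = 2 R + 1 = 1 + 2 R$)
$L{\left(M,F \right)} = F M$
$c{\left(O \right)} = - 3 O^{2}$ ($c{\left(O \right)} = O \left(- 4 O + O\right) = O \left(- 3 O\right) = - 3 O^{2}$)
$313 + c{\left(g{\left(- s{\left(-4,2 \right)} \right)} \right)} L{\left(-14,11 \right)} = 313 + - 3 \left(1 + 2 \left(\left(-1\right) 4\right)\right)^{2} \cdot 11 \left(-14\right) = 313 + - 3 \left(1 + 2 \left(-4\right)\right)^{2} \left(-154\right) = 313 + - 3 \left(1 - 8\right)^{2} \left(-154\right) = 313 + - 3 \left(-7\right)^{2} \left(-154\right) = 313 + \left(-3\right) 49 \left(-154\right) = 313 - -22638 = 313 + 22638 = 22951$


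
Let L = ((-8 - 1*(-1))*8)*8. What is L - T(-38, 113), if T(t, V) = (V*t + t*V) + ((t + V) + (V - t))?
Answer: 7914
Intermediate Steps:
T(t, V) = 2*V + 2*V*t (T(t, V) = (V*t + V*t) + ((V + t) + (V - t)) = 2*V*t + 2*V = 2*V + 2*V*t)
L = -448 (L = ((-8 + 1)*8)*8 = -7*8*8 = -56*8 = -448)
L - T(-38, 113) = -448 - 2*113*(1 - 38) = -448 - 2*113*(-37) = -448 - 1*(-8362) = -448 + 8362 = 7914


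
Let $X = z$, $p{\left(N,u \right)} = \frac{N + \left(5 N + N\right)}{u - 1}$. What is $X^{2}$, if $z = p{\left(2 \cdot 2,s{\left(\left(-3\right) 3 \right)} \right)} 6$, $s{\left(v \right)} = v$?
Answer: $\frac{7056}{25} \approx 282.24$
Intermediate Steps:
$p{\left(N,u \right)} = \frac{7 N}{-1 + u}$ ($p{\left(N,u \right)} = \frac{N + 6 N}{-1 + u} = \frac{7 N}{-1 + u}$)
$z = - \frac{84}{5}$ ($z = \frac{7 \cdot 2 \cdot 2}{-1 - 9} \cdot 6 = 7 \cdot 4 \frac{1}{-1 - 9} \cdot 6 = 7 \cdot 4 \frac{1}{-10} \cdot 6 = 7 \cdot 4 \left(- \frac{1}{10}\right) 6 = \left(- \frac{14}{5}\right) 6 = - \frac{84}{5} \approx -16.8$)
$X = - \frac{84}{5} \approx -16.8$
$X^{2} = \left(- \frac{84}{5}\right)^{2} = \frac{7056}{25}$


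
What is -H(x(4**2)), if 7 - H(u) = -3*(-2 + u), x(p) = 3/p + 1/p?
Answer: -7/4 ≈ -1.7500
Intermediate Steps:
x(p) = 4/p (x(p) = 3/p + 1/p = 4/p)
H(u) = 1 + 3*u (H(u) = 7 - (-3)*(-2 + u) = 7 - (6 - 3*u) = 7 + (-6 + 3*u) = 1 + 3*u)
-H(x(4**2)) = -(1 + 3*(4/(4**2))) = -(1 + 3*(4/16)) = -(1 + 3*(4*(1/16))) = -(1 + 3*(1/4)) = -(1 + 3/4) = -1*7/4 = -7/4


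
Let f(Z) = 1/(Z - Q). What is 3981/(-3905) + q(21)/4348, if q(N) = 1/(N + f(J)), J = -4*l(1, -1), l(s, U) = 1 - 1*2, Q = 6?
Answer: -354838549/348068270 ≈ -1.0195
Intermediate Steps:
l(s, U) = -1 (l(s, U) = 1 - 2 = -1)
J = 4 (J = -4*(-1) = 4)
f(Z) = 1/(-6 + Z) (f(Z) = 1/(Z - 1*6) = 1/(Z - 6) = 1/(-6 + Z))
q(N) = 1/(-½ + N) (q(N) = 1/(N + 1/(-6 + 4)) = 1/(N + 1/(-2)) = 1/(N - ½) = 1/(-½ + N))
3981/(-3905) + q(21)/4348 = 3981/(-3905) + (2/(-1 + 2*21))/4348 = 3981*(-1/3905) + (2/(-1 + 42))*(1/4348) = -3981/3905 + (2/41)*(1/4348) = -3981/3905 + 1/89134 = -354838549/348068270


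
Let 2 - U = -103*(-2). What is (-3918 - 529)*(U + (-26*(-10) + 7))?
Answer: -280161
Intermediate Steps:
U = -204 (U = 2 - (-103)*(-2) = 2 - 1*206 = 2 - 206 = -204)
(-3918 - 529)*(U + (-26*(-10) + 7)) = (-3918 - 529)*(-204 + (-26*(-10) + 7)) = -4447*(-204 + (260 + 7)) = -4447*(-204 + 267) = -4447*63 = -280161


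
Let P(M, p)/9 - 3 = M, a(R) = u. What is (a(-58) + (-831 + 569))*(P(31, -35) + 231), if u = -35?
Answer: -159489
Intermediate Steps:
a(R) = -35
P(M, p) = 27 + 9*M
(a(-58) + (-831 + 569))*(P(31, -35) + 231) = (-35 + (-831 + 569))*((27 + 9*31) + 231) = (-35 - 262)*((27 + 279) + 231) = -297*(306 + 231) = -297*537 = -159489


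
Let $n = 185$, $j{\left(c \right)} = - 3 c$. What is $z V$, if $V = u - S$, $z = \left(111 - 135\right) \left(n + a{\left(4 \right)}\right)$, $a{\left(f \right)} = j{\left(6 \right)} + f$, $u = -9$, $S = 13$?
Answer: $90288$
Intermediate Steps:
$a{\left(f \right)} = -18 + f$ ($a{\left(f \right)} = \left(-3\right) 6 + f = -18 + f$)
$z = -4104$ ($z = \left(111 - 135\right) \left(185 + \left(-18 + 4\right)\right) = - 24 \left(185 - 14\right) = \left(-24\right) 171 = -4104$)
$V = -22$ ($V = -9 - 13 = -22$)
$z V = \left(-4104\right) \left(-22\right) = 90288$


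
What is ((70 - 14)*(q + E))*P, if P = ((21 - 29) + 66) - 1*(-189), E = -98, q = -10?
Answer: -1493856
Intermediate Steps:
P = 247 (P = (-8 + 66) + 189 = 58 + 189 = 247)
((70 - 14)*(q + E))*P = ((70 - 14)*(-10 - 98))*247 = (56*(-108))*247 = -6048*247 = -1493856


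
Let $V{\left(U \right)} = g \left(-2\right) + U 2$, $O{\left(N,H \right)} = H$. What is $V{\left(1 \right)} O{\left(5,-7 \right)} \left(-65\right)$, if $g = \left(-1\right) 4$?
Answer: $4550$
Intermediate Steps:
$g = -4$
$V{\left(U \right)} = 8 + 2 U$ ($V{\left(U \right)} = \left(-4\right) \left(-2\right) + U 2 = 8 + 2 U$)
$V{\left(1 \right)} O{\left(5,-7 \right)} \left(-65\right) = \left(8 + 2 \cdot 1\right) \left(-7\right) \left(-65\right) = \left(8 + 2\right) \left(-7\right) \left(-65\right) = 10 \left(-7\right) \left(-65\right) = \left(-70\right) \left(-65\right) = 4550$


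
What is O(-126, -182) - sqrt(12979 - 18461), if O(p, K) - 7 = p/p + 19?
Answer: 27 - I*sqrt(5482) ≈ 27.0 - 74.041*I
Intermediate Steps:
O(p, K) = 27 (O(p, K) = 7 + (p/p + 19) = 7 + (1 + 19) = 7 + 20 = 27)
O(-126, -182) - sqrt(12979 - 18461) = 27 - sqrt(12979 - 18461) = 27 - sqrt(-5482) = 27 - I*sqrt(5482)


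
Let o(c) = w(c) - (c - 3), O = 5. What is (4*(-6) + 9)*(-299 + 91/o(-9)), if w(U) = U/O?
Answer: 73970/17 ≈ 4351.2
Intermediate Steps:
w(U) = U/5
o(c) = 3 - 4*c/5 (o(c) = c/5 - (c - 3) = c/5 - (-3 + c) = c/5 + (3 - c) = 3 - 4*c/5)
(4*(-6) + 9)*(-299 + 91/o(-9)) = (4*(-6) + 9)*(-299 + 91/(3 - 4/5*(-9))) = (-24 + 9)*(-299 + 91/(3 + 36/5)) = -15*(-299 + 91/(51/5)) = -15*(-299 + 91*(5/51)) = -15*(-299 + 455/51) = -15*(-14794/51) = 73970/17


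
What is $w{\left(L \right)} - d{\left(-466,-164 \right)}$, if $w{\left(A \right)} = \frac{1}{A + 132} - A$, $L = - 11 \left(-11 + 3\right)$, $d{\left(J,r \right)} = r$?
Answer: $\frac{16721}{220} \approx 76.005$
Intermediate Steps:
$L = 88$ ($L = \left(-11\right) \left(-8\right) = 88$)
$w{\left(A \right)} = \frac{1}{132 + A} - A$
$w{\left(L \right)} - d{\left(-466,-164 \right)} = \frac{1 - 88^{2} - 11616}{132 + 88} - -164 = \frac{1 - 7744 - 11616}{220} + 164 = \frac{1}{220} \left(-19359\right) + 164 = - \frac{19359}{220} + 164 = \frac{16721}{220}$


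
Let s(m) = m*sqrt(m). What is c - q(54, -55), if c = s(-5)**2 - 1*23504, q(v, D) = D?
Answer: -23574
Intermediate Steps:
s(m) = m**(3/2)
c = -23629 (c = ((-5)**(3/2))**2 - 1*23504 = (-5*I*sqrt(5))**2 - 23504 = -125 - 23504 = -23629)
c - q(54, -55) = -23629 - 1*(-55) = -23629 + 55 = -23574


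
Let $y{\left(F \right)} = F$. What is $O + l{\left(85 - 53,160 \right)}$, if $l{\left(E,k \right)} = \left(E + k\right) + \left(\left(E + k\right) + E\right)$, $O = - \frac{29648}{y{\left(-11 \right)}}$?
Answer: $\frac{34224}{11} \approx 3111.3$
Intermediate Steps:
$O = \frac{29648}{11}$ ($O = - \frac{29648}{-11} = \left(-29648\right) \left(- \frac{1}{11}\right) = \frac{29648}{11} \approx 2695.3$)
$l{\left(E,k \right)} = 2 k + 3 E$ ($l{\left(E,k \right)} = \left(E + k\right) + \left(k + 2 E\right) = 2 k + 3 E$)
$O + l{\left(85 - 53,160 \right)} = \frac{29648}{11} + \left(2 \cdot 160 + 3 \left(85 - 53\right)\right) = \frac{29648}{11} + \left(320 + 3 \left(85 - 53\right)\right) = \frac{29648}{11} + \left(320 + 3 \cdot 32\right) = \frac{29648}{11} + \left(320 + 96\right) = \frac{29648}{11} + 416 = \frac{34224}{11}$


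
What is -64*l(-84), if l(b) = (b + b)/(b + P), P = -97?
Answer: -10752/181 ≈ -59.403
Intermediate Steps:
l(b) = 2*b/(-97 + b) (l(b) = (b + b)/(b - 97) = (2*b)/(-97 + b) = 2*b/(-97 + b))
-64*l(-84) = -128*(-84)/(-97 - 84) = -128*(-84)/(-181) = -128*(-84)*(-1)/181 = -64*168/181 = -10752/181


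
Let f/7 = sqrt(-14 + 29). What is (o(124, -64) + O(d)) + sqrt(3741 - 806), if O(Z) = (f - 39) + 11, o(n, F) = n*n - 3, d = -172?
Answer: 15345 + sqrt(2935) + 7*sqrt(15) ≈ 15426.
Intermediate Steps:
f = 7*sqrt(15) (f = 7*sqrt(-14 + 29) = 7*sqrt(15) ≈ 27.111)
o(n, F) = -3 + n**2 (o(n, F) = n**2 - 3 = -3 + n**2)
O(Z) = -28 + 7*sqrt(15) (O(Z) = (7*sqrt(15) - 39) + 11 = (-39 + 7*sqrt(15)) + 11 = -28 + 7*sqrt(15))
(o(124, -64) + O(d)) + sqrt(3741 - 806) = ((-3 + 124**2) + (-28 + 7*sqrt(15))) + sqrt(3741 - 806) = ((-3 + 15376) + (-28 + 7*sqrt(15))) + sqrt(2935) = (15373 + (-28 + 7*sqrt(15))) + sqrt(2935) = (15345 + 7*sqrt(15)) + sqrt(2935) = 15345 + sqrt(2935) + 7*sqrt(15)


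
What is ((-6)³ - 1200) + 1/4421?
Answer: -6260135/4421 ≈ -1416.0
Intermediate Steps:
((-6)³ - 1200) + 1/4421 = (-216 - 1200) + 1/4421 = -1416 + 1/4421 = -6260135/4421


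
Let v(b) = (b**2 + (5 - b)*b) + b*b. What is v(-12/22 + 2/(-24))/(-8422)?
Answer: 47891/146744928 ≈ 0.00032636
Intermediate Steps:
v(b) = 2*b**2 + b*(5 - b) (v(b) = (b**2 + b*(5 - b)) + b**2 = 2*b**2 + b*(5 - b))
v(-12/22 + 2/(-24))/(-8422) = ((-12/22 + 2/(-24))*(5 + (-12/22 + 2/(-24))))/(-8422) = ((-12*1/22 + 2*(-1/24))*(5 + (-12*1/22 + 2*(-1/24))))*(-1/8422) = ((-6/11 - 1/12)*(5 + (-6/11 - 1/12)))*(-1/8422) = -83*(5 - 83/132)/132*(-1/8422) = -83/132*577/132*(-1/8422) = -47891/17424*(-1/8422) = 47891/146744928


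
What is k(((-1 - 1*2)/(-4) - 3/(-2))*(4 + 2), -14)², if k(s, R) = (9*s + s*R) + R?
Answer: 26569/4 ≈ 6642.3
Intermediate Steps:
k(s, R) = R + 9*s + R*s (k(s, R) = (9*s + R*s) + R = R + 9*s + R*s)
k(((-1 - 1*2)/(-4) - 3/(-2))*(4 + 2), -14)² = (-14 + 9*(((-1 - 1*2)/(-4) - 3/(-2))*(4 + 2)) - 14*((-1 - 1*2)/(-4) - 3/(-2))*(4 + 2))² = (-14 + 9*(((-1 - 2)*(-¼) - 3*(-½))*6) - 14*((-1 - 2)*(-¼) - 3*(-½))*6)² = (-14 + 9*((-3*(-¼) + 3/2)*6) - 14*(-3*(-¼) + 3/2)*6)² = (-14 + 9*((¾ + 3/2)*6) - 14*(¾ + 3/2)*6)² = (-14 + 9*((9/4)*6) - 63*6/2)² = (-14 + 9*(27/2) - 14*27/2)² = (-14 + 243/2 - 189)² = (-163/2)² = 26569/4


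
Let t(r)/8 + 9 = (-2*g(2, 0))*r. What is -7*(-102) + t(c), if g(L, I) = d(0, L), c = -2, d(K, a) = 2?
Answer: 706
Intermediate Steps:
g(L, I) = 2
t(r) = -72 - 32*r (t(r) = -72 + 8*((-2*2)*r) = -72 + 8*(-4*r) = -72 - 32*r)
-7*(-102) + t(c) = -7*(-102) + (-72 - 32*(-2)) = 714 + (-72 + 64) = 714 - 8 = 706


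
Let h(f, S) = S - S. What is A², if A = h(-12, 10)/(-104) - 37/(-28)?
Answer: 1369/784 ≈ 1.7462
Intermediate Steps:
h(f, S) = 0
A = 37/28 (A = 0/(-104) - 37/(-28) = 0*(-1/104) - 37*(-1/28) = 0 + 37/28 = 37/28 ≈ 1.3214)
A² = (37/28)² = 1369/784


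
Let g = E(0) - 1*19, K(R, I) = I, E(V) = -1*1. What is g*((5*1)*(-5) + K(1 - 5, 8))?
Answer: 340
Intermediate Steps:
E(V) = -1
g = -20 (g = -1 - 1*19 = -1 - 19 = -20)
g*((5*1)*(-5) + K(1 - 5, 8)) = -20*((5*1)*(-5) + 8) = -20*(5*(-5) + 8) = -20*(-25 + 8) = -20*(-17) = 340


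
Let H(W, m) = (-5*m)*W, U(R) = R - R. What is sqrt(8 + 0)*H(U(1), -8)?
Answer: 0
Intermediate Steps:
U(R) = 0
H(W, m) = -5*W*m
sqrt(8 + 0)*H(U(1), -8) = sqrt(8 + 0)*(-5*0*(-8)) = sqrt(8)*0 = (2*sqrt(2))*0 = 0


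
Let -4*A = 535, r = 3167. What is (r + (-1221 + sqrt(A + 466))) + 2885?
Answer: 4831 + sqrt(1329)/2 ≈ 4849.2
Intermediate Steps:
A = -535/4 (A = -1/4*535 = -535/4 ≈ -133.75)
(r + (-1221 + sqrt(A + 466))) + 2885 = (3167 + (-1221 + sqrt(-535/4 + 466))) + 2885 = (3167 + (-1221 + sqrt(1329/4))) + 2885 = (3167 + (-1221 + sqrt(1329)/2)) + 2885 = (1946 + sqrt(1329)/2) + 2885 = 4831 + sqrt(1329)/2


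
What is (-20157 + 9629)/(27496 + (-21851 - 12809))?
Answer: 2632/1791 ≈ 1.4696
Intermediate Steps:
(-20157 + 9629)/(27496 + (-21851 - 12809)) = -10528/(27496 - 34660) = -10528/(-7164) = -10528*(-1/7164) = 2632/1791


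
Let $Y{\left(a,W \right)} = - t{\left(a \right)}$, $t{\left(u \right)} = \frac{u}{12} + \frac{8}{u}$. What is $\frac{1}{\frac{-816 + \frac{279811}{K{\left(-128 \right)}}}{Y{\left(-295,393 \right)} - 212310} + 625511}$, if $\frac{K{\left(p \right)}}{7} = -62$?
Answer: $\frac{23296198649}{14572028673434689} \approx 1.5987 \cdot 10^{-6}$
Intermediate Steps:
$t{\left(u \right)} = \frac{8}{u} + \frac{u}{12}$ ($t{\left(u \right)} = u \frac{1}{12} + \frac{8}{u} = \frac{u}{12} + \frac{8}{u} = \frac{8}{u} + \frac{u}{12}$)
$K{\left(p \right)} = -434$ ($K{\left(p \right)} = 7 \left(-62\right) = -434$)
$Y{\left(a,W \right)} = - \frac{8}{a} - \frac{a}{12}$ ($Y{\left(a,W \right)} = - (\frac{8}{a} + \frac{a}{12}) = - \frac{8}{a} - \frac{a}{12}$)
$\frac{1}{\frac{-816 + \frac{279811}{K{\left(-128 \right)}}}{Y{\left(-295,393 \right)} - 212310} + 625511} = \frac{1}{\frac{-816 + \frac{279811}{-434}}{\left(- \frac{8}{-295} - - \frac{295}{12}\right) - 212310} + 625511} = \frac{1}{\frac{-816 + 279811 \left(- \frac{1}{434}\right)}{\left(\left(-8\right) \left(- \frac{1}{295}\right) + \frac{295}{12}\right) - 212310} + 625511} = \frac{1}{\frac{-816 - \frac{39973}{62}}{\left(\frac{8}{295} + \frac{295}{12}\right) - 212310} + 625511} = \frac{1}{- \frac{90565}{62 \left(\frac{87121}{3540} - 212310\right)} + 625511} = \frac{1}{- \frac{90565}{62 \left(- \frac{751490279}{3540}\right)} + 625511} = \frac{1}{\left(- \frac{90565}{62}\right) \left(- \frac{3540}{751490279}\right) + 625511} = \frac{1}{\frac{160300050}{23296198649} + 625511} = \frac{1}{\frac{14572028673434689}{23296198649}} = \frac{23296198649}{14572028673434689}$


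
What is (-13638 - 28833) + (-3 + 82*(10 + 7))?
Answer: -41080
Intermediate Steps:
(-13638 - 28833) + (-3 + 82*(10 + 7)) = -42471 + (-3 + 82*17) = -42471 + (-3 + 1394) = -42471 + 1391 = -41080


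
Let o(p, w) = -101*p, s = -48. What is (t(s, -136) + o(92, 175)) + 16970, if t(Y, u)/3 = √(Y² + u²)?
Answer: 7678 + 120*√13 ≈ 8110.7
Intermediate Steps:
t(Y, u) = 3*√(Y² + u²)
(t(s, -136) + o(92, 175)) + 16970 = (3*√((-48)² + (-136)²) - 101*92) + 16970 = (3*√(2304 + 18496) - 9292) + 16970 = (3*√20800 - 9292) + 16970 = (3*(40*√13) - 9292) + 16970 = (120*√13 - 9292) + 16970 = (-9292 + 120*√13) + 16970 = 7678 + 120*√13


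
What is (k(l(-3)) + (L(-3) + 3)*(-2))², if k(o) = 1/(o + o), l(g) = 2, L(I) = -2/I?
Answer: 7225/144 ≈ 50.174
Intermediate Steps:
k(o) = 1/(2*o)
(k(l(-3)) + (L(-3) + 3)*(-2))² = ((½)/2 + (-2/(-3) + 3)*(-2))² = ((½)*(½) + (-2*(-⅓) + 3)*(-2))² = (¼ + (⅔ + 3)*(-2))² = (¼ + (11/3)*(-2))² = (¼ - 22/3)² = (-85/12)² = 7225/144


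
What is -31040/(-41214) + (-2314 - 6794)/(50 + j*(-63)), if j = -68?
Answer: -5473858/4059579 ≈ -1.3484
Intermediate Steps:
-31040/(-41214) + (-2314 - 6794)/(50 + j*(-63)) = -31040/(-41214) + (-2314 - 6794)/(50 - 68*(-63)) = -31040*(-1/41214) - 9108/(50 + 4284) = 15520/20607 - 9108/4334 = 15520/20607 - 9108*1/4334 = 15520/20607 - 414/197 = -5473858/4059579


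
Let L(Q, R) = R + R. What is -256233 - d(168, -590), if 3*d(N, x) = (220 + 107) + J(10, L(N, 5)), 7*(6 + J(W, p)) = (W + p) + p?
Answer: -1794390/7 ≈ -2.5634e+5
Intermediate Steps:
L(Q, R) = 2*R
J(W, p) = -6 + W/7 + 2*p/7 (J(W, p) = -6 + ((W + p) + p)/7 = -6 + (W + 2*p)/7 = -6 + (W/7 + 2*p/7) = -6 + W/7 + 2*p/7)
d(N, x) = 759/7 (d(N, x) = ((220 + 107) + (-6 + (⅐)*10 + 2*(2*5)/7))/3 = (327 + (-6 + 10/7 + (2/7)*10))/3 = (327 + (-6 + 10/7 + 20/7))/3 = (327 - 12/7)/3 = (⅓)*(2277/7) = 759/7)
-256233 - d(168, -590) = -256233 - 1*759/7 = -256233 - 759/7 = -1794390/7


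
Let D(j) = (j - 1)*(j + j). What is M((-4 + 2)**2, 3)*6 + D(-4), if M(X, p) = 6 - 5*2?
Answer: 16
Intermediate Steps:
M(X, p) = -4 (M(X, p) = 6 - 10 = -4)
D(j) = 2*j*(-1 + j) (D(j) = (-1 + j)*(2*j) = 2*j*(-1 + j))
M((-4 + 2)**2, 3)*6 + D(-4) = -4*6 + 2*(-4)*(-1 - 4) = -24 + 2*(-4)*(-5) = -24 + 40 = 16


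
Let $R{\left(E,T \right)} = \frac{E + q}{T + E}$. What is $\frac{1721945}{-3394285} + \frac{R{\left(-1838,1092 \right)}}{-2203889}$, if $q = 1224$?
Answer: $- \frac{283105391459332}{558054802127629} \approx -0.50731$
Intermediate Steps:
$R{\left(E,T \right)} = \frac{1224 + E}{E + T}$ ($R{\left(E,T \right)} = \frac{E + 1224}{T + E} = \frac{1224 + E}{E + T}$)
$\frac{1721945}{-3394285} + \frac{R{\left(-1838,1092 \right)}}{-2203889} = \frac{1721945}{-3394285} + \frac{\frac{1}{-1838 + 1092} \left(1224 - 1838\right)}{-2203889} = 1721945 \left(- \frac{1}{3394285}\right) + \frac{1}{-746} \left(-614\right) \left(- \frac{1}{2203889}\right) = - \frac{344389}{678857} + \left(- \frac{1}{746}\right) \left(-614\right) \left(- \frac{1}{2203889}\right) = - \frac{344389}{678857} + \frac{307}{373} \left(- \frac{1}{2203889}\right) = - \frac{344389}{678857} - \frac{307}{822050597} = - \frac{283105391459332}{558054802127629}$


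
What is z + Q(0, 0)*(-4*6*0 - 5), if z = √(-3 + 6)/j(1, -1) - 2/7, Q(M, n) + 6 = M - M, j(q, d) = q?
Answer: 208/7 + √3 ≈ 31.446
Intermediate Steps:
Q(M, n) = -6 (Q(M, n) = -6 + (M - M) = -6 + 0 = -6)
z = -2/7 + √3 (z = √(-3 + 6)/1 - 2/7 = √3*1 - 2*⅐ = √3 - 2/7 = -2/7 + √3 ≈ 1.4463)
z + Q(0, 0)*(-4*6*0 - 5) = (-2/7 + √3) - 6*(-4*6*0 - 5) = (-2/7 + √3) - 6*(-24*0 - 5) = (-2/7 + √3) - 6*(0 - 5) = (-2/7 + √3) - 6*(-5) = (-2/7 + √3) + 30 = 208/7 + √3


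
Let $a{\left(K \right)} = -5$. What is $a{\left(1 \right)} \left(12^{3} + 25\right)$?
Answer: $-8765$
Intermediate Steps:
$a{\left(1 \right)} \left(12^{3} + 25\right) = - 5 \left(12^{3} + 25\right) = - 5 \left(1728 + 25\right) = \left(-5\right) 1753 = -8765$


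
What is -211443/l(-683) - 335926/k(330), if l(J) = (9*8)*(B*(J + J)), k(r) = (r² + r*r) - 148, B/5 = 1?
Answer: -9931164827/8919378960 ≈ -1.1134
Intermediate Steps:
B = 5 (B = 5*1 = 5)
k(r) = -148 + 2*r² (k(r) = (r² + r²) - 148 = 2*r² - 148 = -148 + 2*r²)
l(J) = 720*J (l(J) = (9*8)*(5*(J + J)) = 72*(5*(2*J)) = 72*(10*J) = 720*J)
-211443/l(-683) - 335926/k(330) = -211443/(720*(-683)) - 335926/(-148 + 2*330²) = -211443/(-491760) - 335926/(-148 + 2*108900) = -211443*(-1/491760) - 335926/(-148 + 217800) = 70481/163920 - 335926/217652 = 70481/163920 - 335926*1/217652 = 70481/163920 - 167963/108826 = -9931164827/8919378960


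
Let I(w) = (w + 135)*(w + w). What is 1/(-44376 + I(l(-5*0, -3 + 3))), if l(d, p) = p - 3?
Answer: -1/45168 ≈ -2.2140e-5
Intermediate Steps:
l(d, p) = -3 + p
I(w) = 2*w*(135 + w) (I(w) = (135 + w)*(2*w) = 2*w*(135 + w))
1/(-44376 + I(l(-5*0, -3 + 3))) = 1/(-44376 + 2*(-3 + (-3 + 3))*(135 + (-3 + (-3 + 3)))) = 1/(-44376 + 2*(-3 + 0)*(135 + (-3 + 0))) = 1/(-44376 + 2*(-3)*(135 - 3)) = 1/(-44376 + 2*(-3)*132) = 1/(-44376 - 792) = 1/(-45168) = -1/45168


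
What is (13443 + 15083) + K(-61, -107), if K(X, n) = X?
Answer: 28465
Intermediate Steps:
(13443 + 15083) + K(-61, -107) = (13443 + 15083) - 61 = 28526 - 61 = 28465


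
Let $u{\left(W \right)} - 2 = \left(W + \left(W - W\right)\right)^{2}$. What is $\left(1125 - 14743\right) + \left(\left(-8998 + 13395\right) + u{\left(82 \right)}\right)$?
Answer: $-2495$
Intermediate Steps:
$u{\left(W \right)} = 2 + W^{2}$ ($u{\left(W \right)} = 2 + \left(W + \left(W - W\right)\right)^{2} = 2 + \left(W + 0\right)^{2} = 2 + W^{2}$)
$\left(1125 - 14743\right) + \left(\left(-8998 + 13395\right) + u{\left(82 \right)}\right) = \left(1125 - 14743\right) + \left(\left(-8998 + 13395\right) + \left(2 + 82^{2}\right)\right) = \left(1125 - 14743\right) + \left(4397 + \left(2 + 6724\right)\right) = -13618 + \left(4397 + 6726\right) = -13618 + 11123 = -2495$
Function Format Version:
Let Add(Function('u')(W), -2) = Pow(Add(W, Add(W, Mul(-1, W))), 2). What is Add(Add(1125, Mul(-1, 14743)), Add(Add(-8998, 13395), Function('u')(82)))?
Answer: -2495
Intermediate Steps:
Function('u')(W) = Add(2, Pow(W, 2)) (Function('u')(W) = Add(2, Pow(Add(W, Add(W, Mul(-1, W))), 2)) = Add(2, Pow(Add(W, 0), 2)) = Add(2, Pow(W, 2)))
Add(Add(1125, Mul(-1, 14743)), Add(Add(-8998, 13395), Function('u')(82))) = Add(Add(1125, Mul(-1, 14743)), Add(Add(-8998, 13395), Add(2, Pow(82, 2)))) = Add(Add(1125, -14743), Add(4397, Add(2, 6724))) = Add(-13618, Add(4397, 6726)) = Add(-13618, 11123) = -2495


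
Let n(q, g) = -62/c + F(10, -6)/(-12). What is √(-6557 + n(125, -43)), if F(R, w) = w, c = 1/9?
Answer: 3*I*√3162/2 ≈ 84.348*I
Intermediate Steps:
c = ⅑ ≈ 0.11111
n(q, g) = -1115/2 (n(q, g) = -62/⅑ - 6/(-12) = -62*9 - 6*(-1/12) = -558 + ½ = -1115/2)
√(-6557 + n(125, -43)) = √(-6557 - 1115/2) = √(-14229/2) = 3*I*√3162/2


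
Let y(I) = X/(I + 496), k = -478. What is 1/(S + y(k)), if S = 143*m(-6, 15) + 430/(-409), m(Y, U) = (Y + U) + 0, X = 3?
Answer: 2454/3156127 ≈ 0.00077754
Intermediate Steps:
m(Y, U) = U + Y (m(Y, U) = (U + Y) + 0 = U + Y)
y(I) = 3/(496 + I) (y(I) = 3/(I + 496) = 3/(496 + I))
S = 525953/409 (S = 143*(15 - 6) + 430/(-409) = 143*9 + 430*(-1/409) = 1287 - 430/409 = 525953/409 ≈ 1285.9)
1/(S + y(k)) = 1/(525953/409 + 3/(496 - 478)) = 1/(525953/409 + 3/18) = 1/(525953/409 + 3*(1/18)) = 1/(525953/409 + ⅙) = 1/(3156127/2454) = 2454/3156127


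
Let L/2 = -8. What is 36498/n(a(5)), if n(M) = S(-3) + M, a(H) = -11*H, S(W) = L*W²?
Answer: -36498/199 ≈ -183.41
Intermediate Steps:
L = -16 (L = 2*(-8) = -16)
S(W) = -16*W²
n(M) = -144 + M (n(M) = -16*(-3)² + M = -16*9 + M = -144 + M)
36498/n(a(5)) = 36498/(-144 - 11*5) = 36498/(-144 - 55) = 36498/(-199) = 36498*(-1/199) = -36498/199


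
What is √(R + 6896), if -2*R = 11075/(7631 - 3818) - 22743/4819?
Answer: √2328637363701132963/18374847 ≈ 83.048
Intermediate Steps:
R = 16674317/18374847 (R = -(11075/(7631 - 3818) - 22743/4819)/2 = -(11075/3813 - 22743*1/4819)/2 = -(11075*(1/3813) - 22743/4819)/2 = -(11075/3813 - 22743/4819)/2 = -½*(-33348634/18374847) = 16674317/18374847 ≈ 0.90745)
√(R + 6896) = √(16674317/18374847 + 6896) = √(126729619229/18374847) = √2328637363701132963/18374847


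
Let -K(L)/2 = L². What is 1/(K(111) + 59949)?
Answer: 1/35307 ≈ 2.8323e-5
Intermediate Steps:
K(L) = -2*L²
1/(K(111) + 59949) = 1/(-2*111² + 59949) = 1/(-2*12321 + 59949) = 1/(-24642 + 59949) = 1/35307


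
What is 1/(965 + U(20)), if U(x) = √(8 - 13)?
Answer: 193/186246 - I*√5/931230 ≈ 0.0010363 - 2.4012e-6*I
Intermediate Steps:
U(x) = I*√5 (U(x) = √(-5) = I*√5)
1/(965 + U(20)) = 1/(965 + I*√5)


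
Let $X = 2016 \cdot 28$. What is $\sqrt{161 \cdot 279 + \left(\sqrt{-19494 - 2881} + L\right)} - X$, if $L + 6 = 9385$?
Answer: $-56448 + \sqrt{54298 + 5 i \sqrt{895}} \approx -56215.0 + 0.32097 i$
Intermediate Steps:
$L = 9379$ ($L = -6 + 9385 = 9379$)
$X = 56448$
$\sqrt{161 \cdot 279 + \left(\sqrt{-19494 - 2881} + L\right)} - X = \sqrt{161 \cdot 279 + \left(\sqrt{-19494 - 2881} + 9379\right)} - 56448 = \sqrt{44919 + \left(\sqrt{-22375} + 9379\right)} - 56448 = \sqrt{44919 + \left(5 i \sqrt{895} + 9379\right)} - 56448 = \sqrt{44919 + \left(9379 + 5 i \sqrt{895}\right)} - 56448 = \sqrt{54298 + 5 i \sqrt{895}} - 56448 = -56448 + \sqrt{54298 + 5 i \sqrt{895}}$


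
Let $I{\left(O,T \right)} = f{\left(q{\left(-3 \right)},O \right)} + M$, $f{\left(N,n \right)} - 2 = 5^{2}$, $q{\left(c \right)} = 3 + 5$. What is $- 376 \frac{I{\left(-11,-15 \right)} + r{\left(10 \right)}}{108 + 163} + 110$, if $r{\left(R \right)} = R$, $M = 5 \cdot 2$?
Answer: $\frac{12138}{271} \approx 44.79$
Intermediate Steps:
$M = 10$
$q{\left(c \right)} = 8$
$f{\left(N,n \right)} = 27$ ($f{\left(N,n \right)} = 2 + 5^{2} = 2 + 25 = 27$)
$I{\left(O,T \right)} = 37$ ($I{\left(O,T \right)} = 27 + 10 = 37$)
$- 376 \frac{I{\left(-11,-15 \right)} + r{\left(10 \right)}}{108 + 163} + 110 = - 376 \frac{37 + 10}{108 + 163} + 110 = - 376 \cdot \frac{47}{271} + 110 = - 376 \cdot 47 \cdot \frac{1}{271} + 110 = \left(-376\right) \frac{47}{271} + 110 = - \frac{17672}{271} + 110 = \frac{12138}{271}$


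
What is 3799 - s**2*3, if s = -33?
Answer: 532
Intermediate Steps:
3799 - s**2*3 = 3799 - (-33)**2*3 = 3799 - 1089*3 = 3799 - 1*3267 = 3799 - 3267 = 532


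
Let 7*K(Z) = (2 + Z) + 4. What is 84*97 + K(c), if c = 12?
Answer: 57054/7 ≈ 8150.6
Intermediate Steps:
K(Z) = 6/7 + Z/7 (K(Z) = ((2 + Z) + 4)/7 = (6 + Z)/7 = 6/7 + Z/7)
84*97 + K(c) = 84*97 + (6/7 + (⅐)*12) = 8148 + (6/7 + 12/7) = 8148 + 18/7 = 57054/7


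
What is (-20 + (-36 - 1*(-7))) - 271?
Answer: -320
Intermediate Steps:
(-20 + (-36 - 1*(-7))) - 271 = (-20 + (-36 + 7)) - 271 = (-20 - 29) - 271 = -49 - 271 = -320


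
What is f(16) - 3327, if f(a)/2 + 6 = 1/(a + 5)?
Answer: -70117/21 ≈ -3338.9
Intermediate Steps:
f(a) = -12 + 2/(5 + a) (f(a) = -12 + 2/(a + 5) = -12 + 2/(5 + a))
f(16) - 3327 = 2*(-29 - 6*16)/(5 + 16) - 3327 = 2*(-29 - 96)/21 - 3327 = 2*(1/21)*(-125) - 3327 = -250/21 - 3327 = -70117/21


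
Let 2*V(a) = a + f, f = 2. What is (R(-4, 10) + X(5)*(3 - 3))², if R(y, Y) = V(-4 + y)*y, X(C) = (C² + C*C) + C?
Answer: 144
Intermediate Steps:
X(C) = C + 2*C² (X(C) = (C² + C²) + C = 2*C² + C = C + 2*C²)
V(a) = 1 + a/2 (V(a) = (a + 2)/2 = (2 + a)/2 = 1 + a/2)
R(y, Y) = y*(-1 + y/2) (R(y, Y) = (1 + (-4 + y)/2)*y = (1 + (-2 + y/2))*y = (-1 + y/2)*y = y*(-1 + y/2))
(R(-4, 10) + X(5)*(3 - 3))² = ((½)*(-4)*(-2 - 4) + (5*(1 + 2*5))*(3 - 3))² = ((½)*(-4)*(-6) + (5*(1 + 10))*0)² = (12 + (5*11)*0)² = (12 + 55*0)² = (12 + 0)² = 12² = 144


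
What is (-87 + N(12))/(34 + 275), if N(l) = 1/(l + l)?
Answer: -2087/7416 ≈ -0.28142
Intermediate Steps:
N(l) = 1/(2*l)
(-87 + N(12))/(34 + 275) = (-87 + (½)/12)/(34 + 275) = (-87 + (½)*(1/12))/309 = (-87 + 1/24)*(1/309) = -2087/24*1/309 = -2087/7416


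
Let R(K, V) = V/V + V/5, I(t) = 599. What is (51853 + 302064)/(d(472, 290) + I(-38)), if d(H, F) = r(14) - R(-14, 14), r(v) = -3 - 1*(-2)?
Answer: 1769585/2971 ≈ 595.62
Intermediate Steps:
r(v) = -1 (r(v) = -3 + 2 = -1)
R(K, V) = 1 + V/5 (R(K, V) = 1 + V*(⅕) = 1 + V/5)
d(H, F) = -24/5 (d(H, F) = -1 - (1 + (⅕)*14) = -1 - (1 + 14/5) = -1 - 1*19/5 = -1 - 19/5 = -24/5)
(51853 + 302064)/(d(472, 290) + I(-38)) = (51853 + 302064)/(-24/5 + 599) = 353917/(2971/5) = 353917*(5/2971) = 1769585/2971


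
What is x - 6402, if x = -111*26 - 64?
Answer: -9352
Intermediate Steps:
x = -2950 (x = -2886 - 64 = -2950)
x - 6402 = -2950 - 6402 = -9352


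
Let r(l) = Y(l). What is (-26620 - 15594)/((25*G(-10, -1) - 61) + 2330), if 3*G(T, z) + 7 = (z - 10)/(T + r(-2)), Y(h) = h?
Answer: -1519704/79859 ≈ -19.030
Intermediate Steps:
r(l) = l
G(T, z) = -7/3 + (-10 + z)/(3*(-2 + T)) (G(T, z) = -7/3 + ((z - 10)/(T - 2))/3 = -7/3 + ((-10 + z)/(-2 + T))/3 = -7/3 + (-10 + z)/(3*(-2 + T)))
(-26620 - 15594)/((25*G(-10, -1) - 61) + 2330) = (-26620 - 15594)/((25*((4 - 1 - 7*(-10))/(3*(-2 - 10))) - 61) + 2330) = -42214/((25*((⅓)*(4 - 1 + 70)/(-12)) - 61) + 2330) = -42214/((25*((⅓)*(-1/12)*73) - 61) + 2330) = -42214/((25*(-73/36) - 61) + 2330) = -42214/((-1825/36 - 61) + 2330) = -42214/(-4021/36 + 2330) = -42214/79859/36 = -42214*36/79859 = -1519704/79859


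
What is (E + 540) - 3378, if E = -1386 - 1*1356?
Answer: -5580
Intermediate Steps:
E = -2742 (E = -1386 - 1356 = -2742)
(E + 540) - 3378 = (-2742 + 540) - 3378 = -2202 - 3378 = -5580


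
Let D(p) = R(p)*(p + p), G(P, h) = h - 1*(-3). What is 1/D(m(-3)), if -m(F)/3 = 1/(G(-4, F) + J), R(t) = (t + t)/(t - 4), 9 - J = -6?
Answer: -105/4 ≈ -26.250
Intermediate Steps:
J = 15 (J = 9 - 1*(-6) = 9 + 6 = 15)
G(P, h) = 3 + h (G(P, h) = h + 3 = 3 + h)
R(t) = 2*t/(-4 + t) (R(t) = (2*t)/(-4 + t) = 2*t/(-4 + t))
m(F) = -3/(18 + F) (m(F) = -3/((3 + F) + 15) = -3/(18 + F))
D(p) = 4*p**2/(-4 + p) (D(p) = (2*p/(-4 + p))*(p + p) = (2*p/(-4 + p))*(2*p) = 4*p**2/(-4 + p))
1/D(m(-3)) = 1/(4*(-3/(18 - 3))**2/(-4 - 3/(18 - 3))) = 1/(4*(-3/15)**2/(-4 - 3/15)) = 1/(4*(-3*1/15)**2/(-4 - 3*1/15)) = 1/(4*(-1/5)**2/(-4 - 1/5)) = 1/(4*(1/25)/(-21/5)) = 1/(4*(1/25)*(-5/21)) = 1/(-4/105) = -105/4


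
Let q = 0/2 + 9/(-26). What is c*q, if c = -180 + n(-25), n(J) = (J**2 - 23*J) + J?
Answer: -8955/26 ≈ -344.42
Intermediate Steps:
n(J) = J**2 - 22*J
q = -9/26 (q = 0*(1/2) + 9*(-1/26) = 0 - 9/26 = -9/26 ≈ -0.34615)
c = 995 (c = -180 - 25*(-22 - 25) = -180 - 25*(-47) = -180 + 1175 = 995)
c*q = 995*(-9/26) = -8955/26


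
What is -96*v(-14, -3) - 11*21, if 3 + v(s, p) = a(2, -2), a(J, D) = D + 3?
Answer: -39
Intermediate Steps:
a(J, D) = 3 + D
v(s, p) = -2 (v(s, p) = -3 + (3 - 2) = -3 + 1 = -2)
-96*v(-14, -3) - 11*21 = -96*(-2) - 11*21 = 192 - 231 = -39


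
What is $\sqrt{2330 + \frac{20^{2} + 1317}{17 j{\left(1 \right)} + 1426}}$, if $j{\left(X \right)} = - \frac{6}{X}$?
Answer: $\frac{\sqrt{1021676847}}{662} \approx 48.284$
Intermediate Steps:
$\sqrt{2330 + \frac{20^{2} + 1317}{17 j{\left(1 \right)} + 1426}} = \sqrt{2330 + \frac{20^{2} + 1317}{17 \left(- \frac{6}{1}\right) + 1426}} = \sqrt{2330 + \frac{400 + 1317}{17 \left(\left(-6\right) 1\right) + 1426}} = \sqrt{2330 + \frac{1717}{17 \left(-6\right) + 1426}} = \sqrt{2330 + \frac{1717}{-102 + 1426}} = \sqrt{2330 + \frac{1717}{1324}} = \sqrt{\frac{3086637}{1324}} = \frac{\sqrt{1021676847}}{662}$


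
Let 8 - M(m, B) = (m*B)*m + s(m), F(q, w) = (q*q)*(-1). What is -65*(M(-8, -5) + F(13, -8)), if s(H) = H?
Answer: -10855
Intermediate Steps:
F(q, w) = -q**2 (F(q, w) = q**2*(-1) = -q**2)
M(m, B) = 8 - m - B*m**2 (M(m, B) = 8 - ((m*B)*m + m) = 8 - ((B*m)*m + m) = 8 - (B*m**2 + m) = 8 - (m + B*m**2) = 8 + (-m - B*m**2) = 8 - m - B*m**2)
-65*(M(-8, -5) + F(13, -8)) = -65*((8 - 1*(-8) - 1*(-5)*(-8)**2) - 1*13**2) = -65*((8 + 8 - 1*(-5)*64) - 1*169) = -65*((8 + 8 + 320) - 169) = -65*(336 - 169) = -65*167 = -10855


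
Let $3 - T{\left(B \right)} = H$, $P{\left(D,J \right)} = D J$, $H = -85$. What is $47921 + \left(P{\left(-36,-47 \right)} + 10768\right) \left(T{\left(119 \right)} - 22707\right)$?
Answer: $-281784819$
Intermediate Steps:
$T{\left(B \right)} = 88$ ($T{\left(B \right)} = 3 - -85 = 3 + 85 = 88$)
$47921 + \left(P{\left(-36,-47 \right)} + 10768\right) \left(T{\left(119 \right)} - 22707\right) = 47921 + \left(\left(-36\right) \left(-47\right) + 10768\right) \left(88 - 22707\right) = 47921 + \left(1692 + 10768\right) \left(-22619\right) = 47921 + 12460 \left(-22619\right) = 47921 - 281832740 = -281784819$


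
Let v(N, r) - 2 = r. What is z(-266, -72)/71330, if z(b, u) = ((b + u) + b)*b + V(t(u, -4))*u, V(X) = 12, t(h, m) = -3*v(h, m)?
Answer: 15980/7133 ≈ 2.2403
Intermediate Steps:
v(N, r) = 2 + r
t(h, m) = -6 - 3*m (t(h, m) = -3*(2 + m) = -6 - 3*m)
z(b, u) = 12*u + b*(u + 2*b) (z(b, u) = ((b + u) + b)*b + 12*u = (u + 2*b)*b + 12*u = b*(u + 2*b) + 12*u = 12*u + b*(u + 2*b))
z(-266, -72)/71330 = (2*(-266)**2 + 12*(-72) - 266*(-72))/71330 = (2*70756 - 864 + 19152)*(1/71330) = (141512 - 864 + 19152)*(1/71330) = 159800*(1/71330) = 15980/7133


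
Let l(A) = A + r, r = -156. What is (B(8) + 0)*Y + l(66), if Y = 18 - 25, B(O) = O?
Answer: -146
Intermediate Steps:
Y = -7
l(A) = -156 + A (l(A) = A - 156 = -156 + A)
(B(8) + 0)*Y + l(66) = (8 + 0)*(-7) + (-156 + 66) = 8*(-7) - 90 = -56 - 90 = -146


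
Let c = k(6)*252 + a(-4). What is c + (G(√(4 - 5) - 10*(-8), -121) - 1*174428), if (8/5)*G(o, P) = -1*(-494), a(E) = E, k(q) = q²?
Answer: -660205/4 ≈ -1.6505e+5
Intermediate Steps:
c = 9068 (c = 6²*252 - 4 = 36*252 - 4 = 9072 - 4 = 9068)
G(o, P) = 1235/4 (G(o, P) = 5*(-1*(-494))/8 = (5/8)*494 = 1235/4)
c + (G(√(4 - 5) - 10*(-8), -121) - 1*174428) = 9068 + (1235/4 - 1*174428) = 9068 + (1235/4 - 174428) = 9068 - 696477/4 = -660205/4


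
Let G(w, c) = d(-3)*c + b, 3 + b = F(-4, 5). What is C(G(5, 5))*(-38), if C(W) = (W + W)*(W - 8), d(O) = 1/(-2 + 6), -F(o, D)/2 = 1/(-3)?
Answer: -26923/36 ≈ -747.86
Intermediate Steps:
F(o, D) = 2/3 (F(o, D) = -2/(-3) = -2*(-1/3) = 2/3)
b = -7/3 (b = -3 + 2/3 = -7/3 ≈ -2.3333)
d(O) = 1/4
G(w, c) = -7/3 + c/4 (G(w, c) = c/4 - 7/3 = -7/3 + c/4)
C(W) = 2*W*(-8 + W) (C(W) = (2*W)*(-8 + W) = 2*W*(-8 + W))
C(G(5, 5))*(-38) = (2*(-7/3 + (1/4)*5)*(-8 + (-7/3 + (1/4)*5)))*(-38) = (2*(-7/3 + 5/4)*(-8 + (-7/3 + 5/4)))*(-38) = (2*(-13/12)*(-8 - 13/12))*(-38) = (2*(-13/12)*(-109/12))*(-38) = (1417/72)*(-38) = -26923/36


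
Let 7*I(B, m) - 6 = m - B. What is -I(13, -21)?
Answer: 4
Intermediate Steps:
I(B, m) = 6/7 - B/7 + m/7 (I(B, m) = 6/7 + (m - B)/7 = 6/7 + (-B/7 + m/7) = 6/7 - B/7 + m/7)
-I(13, -21) = -(6/7 - 1/7*13 + (1/7)*(-21)) = -(6/7 - 13/7 - 3) = -1*(-4) = 4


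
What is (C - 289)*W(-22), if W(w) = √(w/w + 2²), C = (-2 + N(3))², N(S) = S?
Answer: -288*√5 ≈ -643.99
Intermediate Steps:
C = 1 (C = (-2 + 3)² = 1² = 1)
W(w) = √5 (W(w) = √(1 + 4) = √5)
(C - 289)*W(-22) = (1 - 289)*√5 = -288*√5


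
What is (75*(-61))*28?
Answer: -128100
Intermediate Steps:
(75*(-61))*28 = -4575*28 = -128100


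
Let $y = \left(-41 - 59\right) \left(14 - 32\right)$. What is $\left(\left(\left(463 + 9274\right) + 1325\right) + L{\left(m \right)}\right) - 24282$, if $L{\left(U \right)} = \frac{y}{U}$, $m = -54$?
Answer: $- \frac{39760}{3} \approx -13253.0$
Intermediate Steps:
$y = 1800$ ($y = \left(-100\right) \left(-18\right) = 1800$)
$L{\left(U \right)} = \frac{1800}{U}$
$\left(\left(\left(463 + 9274\right) + 1325\right) + L{\left(m \right)}\right) - 24282 = \left(\left(\left(463 + 9274\right) + 1325\right) + \frac{1800}{-54}\right) - 24282 = \left(\left(9737 + 1325\right) + 1800 \left(- \frac{1}{54}\right)\right) - 24282 = \left(11062 - \frac{100}{3}\right) - 24282 = \frac{33086}{3} - 24282 = - \frac{39760}{3}$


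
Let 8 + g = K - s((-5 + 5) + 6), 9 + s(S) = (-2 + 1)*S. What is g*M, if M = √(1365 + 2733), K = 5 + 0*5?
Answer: 12*√4098 ≈ 768.19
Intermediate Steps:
K = 5 (K = 5 + 0 = 5)
s(S) = -9 - S (s(S) = -9 + (-2 + 1)*S = -9 - S)
M = √4098 ≈ 64.016
g = 12 (g = -8 + (5 - (-9 - ((-5 + 5) + 6))) = -8 + (5 - (-9 - (0 + 6))) = -8 + (5 - (-9 - 1*6)) = -8 + (5 - (-9 - 6)) = -8 + (5 - 1*(-15)) = -8 + (5 + 15) = -8 + 20 = 12)
g*M = 12*√4098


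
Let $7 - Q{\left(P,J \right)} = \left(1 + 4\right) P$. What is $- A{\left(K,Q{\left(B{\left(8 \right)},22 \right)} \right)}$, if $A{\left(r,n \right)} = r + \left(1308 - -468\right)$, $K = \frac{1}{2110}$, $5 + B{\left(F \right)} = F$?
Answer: $- \frac{3747361}{2110} \approx -1776.0$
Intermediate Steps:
$B{\left(F \right)} = -5 + F$
$Q{\left(P,J \right)} = 7 - 5 P$ ($Q{\left(P,J \right)} = 7 - \left(1 + 4\right) P = 7 - 5 P$)
$K = \frac{1}{2110} \approx 0.00047393$
$A{\left(r,n \right)} = 1776 + r$ ($A{\left(r,n \right)} = r + \left(1308 + 468\right) = r + 1776 = 1776 + r$)
$- A{\left(K,Q{\left(B{\left(8 \right)},22 \right)} \right)} = - (1776 + \frac{1}{2110}) = \left(-1\right) \frac{3747361}{2110} = - \frac{3747361}{2110}$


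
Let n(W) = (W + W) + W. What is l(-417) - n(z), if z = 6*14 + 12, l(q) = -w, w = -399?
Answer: 111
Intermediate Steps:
l(q) = 399 (l(q) = -1*(-399) = 399)
z = 96 (z = 84 + 12 = 96)
n(W) = 3*W (n(W) = 2*W + W = 3*W)
l(-417) - n(z) = 399 - 3*96 = 399 - 1*288 = 399 - 288 = 111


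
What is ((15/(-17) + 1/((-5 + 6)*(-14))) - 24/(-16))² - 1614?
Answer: -22851629/14161 ≈ -1613.7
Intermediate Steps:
((15/(-17) + 1/((-5 + 6)*(-14))) - 24/(-16))² - 1614 = ((15*(-1/17) - 1/14/1) - 24*(-1/16))² - 1614 = ((-15/17 + 1*(-1/14)) + 3/2)² - 1614 = ((-15/17 - 1/14) + 3/2)² - 1614 = (-227/238 + 3/2)² - 1614 = (65/119)² - 1614 = 4225/14161 - 1614 = -22851629/14161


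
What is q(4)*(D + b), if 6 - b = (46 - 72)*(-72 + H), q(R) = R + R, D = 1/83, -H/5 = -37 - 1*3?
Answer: 2213784/83 ≈ 26672.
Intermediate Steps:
H = 200 (H = -5*(-37 - 1*3) = -5*(-37 - 3) = -5*(-40) = 200)
D = 1/83 ≈ 0.012048
q(R) = 2*R
b = 3334 (b = 6 - (46 - 72)*(-72 + 200) = 6 - (-26)*128 = 6 - 1*(-3328) = 6 + 3328 = 3334)
q(4)*(D + b) = (2*4)*(1/83 + 3334) = 8*(276723/83) = 2213784/83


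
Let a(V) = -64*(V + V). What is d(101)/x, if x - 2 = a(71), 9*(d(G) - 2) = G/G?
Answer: -19/81774 ≈ -0.00023235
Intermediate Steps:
d(G) = 19/9 (d(G) = 2 + (G/G)/9 = 2 + (⅑)*1 = 2 + ⅑ = 19/9)
a(V) = -128*V
x = -9086 (x = 2 - 128*71 = 2 - 9088 = -9086)
d(101)/x = (19/9)/(-9086) = (19/9)*(-1/9086) = -19/81774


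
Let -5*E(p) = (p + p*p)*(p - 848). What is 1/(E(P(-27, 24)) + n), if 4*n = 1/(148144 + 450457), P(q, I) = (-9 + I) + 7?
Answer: 11972020/1000755518229 ≈ 1.1963e-5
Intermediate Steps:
P(q, I) = -2 + I
n = 1/2394404 (n = 1/(4*(148144 + 450457)) = (¼)/598601 = (¼)*(1/598601) = 1/2394404 ≈ 4.1764e-7)
E(p) = -(-848 + p)*(p + p²)/5 (E(p) = -(p + p*p)*(p - 848)/5 = -(p + p²)*(-848 + p)/5 = -(-848 + p)*(p + p²)/5)
1/(E(P(-27, 24)) + n) = 1/((-2 + 24)*(848 - (-2 + 24)² + 847*(-2 + 24))/5 + 1/2394404) = 1/((⅕)*22*(848 - 1*22² + 847*22) + 1/2394404) = 1/((⅕)*22*(848 - 1*484 + 18634) + 1/2394404) = 1/((⅕)*22*(848 - 484 + 18634) + 1/2394404) = 1/((⅕)*22*18998 + 1/2394404) = 1/(417956/5 + 1/2394404) = 1/(1000755518229/11972020) = 11972020/1000755518229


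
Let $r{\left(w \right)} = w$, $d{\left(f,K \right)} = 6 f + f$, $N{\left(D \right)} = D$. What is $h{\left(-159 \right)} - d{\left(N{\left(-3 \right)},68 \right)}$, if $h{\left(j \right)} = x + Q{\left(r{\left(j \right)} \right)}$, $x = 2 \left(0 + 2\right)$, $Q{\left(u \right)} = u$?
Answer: $-134$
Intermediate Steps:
$d{\left(f,K \right)} = 7 f$
$x = 4$ ($x = 2 \cdot 2 = 4$)
$h{\left(j \right)} = 4 + j$
$h{\left(-159 \right)} - d{\left(N{\left(-3 \right)},68 \right)} = \left(4 - 159\right) - 7 \left(-3\right) = -155 - -21 = -155 + 21 = -134$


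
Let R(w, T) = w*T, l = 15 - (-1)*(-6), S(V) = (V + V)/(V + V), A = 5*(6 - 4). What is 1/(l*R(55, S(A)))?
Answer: 1/495 ≈ 0.0020202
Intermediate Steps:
A = 10 (A = 5*2 = 10)
S(V) = 1 (S(V) = (2*V)/((2*V)) = (2*V)*(1/(2*V)) = 1)
l = 9 (l = 15 - 1*6 = 15 - 6 = 9)
R(w, T) = T*w
1/(l*R(55, S(A))) = 1/(9*(1*55)) = 1/(9*55) = 1/495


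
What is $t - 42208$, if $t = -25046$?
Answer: $-67254$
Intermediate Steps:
$t - 42208 = -25046 - 42208 = -67254$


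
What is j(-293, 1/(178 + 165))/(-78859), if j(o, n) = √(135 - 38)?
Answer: -√97/78859 ≈ -0.00012489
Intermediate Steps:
j(o, n) = √97
j(-293, 1/(178 + 165))/(-78859) = √97/(-78859) = √97*(-1/78859) = -√97/78859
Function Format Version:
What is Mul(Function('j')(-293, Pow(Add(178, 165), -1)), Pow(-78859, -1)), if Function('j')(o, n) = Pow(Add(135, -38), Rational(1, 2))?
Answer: Mul(Rational(-1, 78859), Pow(97, Rational(1, 2))) ≈ -0.00012489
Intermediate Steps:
Function('j')(o, n) = Pow(97, Rational(1, 2))
Mul(Function('j')(-293, Pow(Add(178, 165), -1)), Pow(-78859, -1)) = Mul(Pow(97, Rational(1, 2)), Pow(-78859, -1)) = Mul(Pow(97, Rational(1, 2)), Rational(-1, 78859)) = Mul(Rational(-1, 78859), Pow(97, Rational(1, 2)))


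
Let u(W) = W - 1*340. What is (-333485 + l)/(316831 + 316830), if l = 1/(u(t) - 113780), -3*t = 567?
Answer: -38120336866/72433155249 ≈ -0.52628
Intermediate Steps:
t = -189 (t = -⅓*567 = -189)
u(W) = -340 + W (u(W) = W - 340 = -340 + W)
l = -1/114309 (l = 1/((-340 - 189) - 113780) = 1/(-529 - 113780) = 1/(-114309) = -1/114309 ≈ -8.7482e-6)
(-333485 + l)/(316831 + 316830) = (-333485 - 1/114309)/(316831 + 316830) = -38120336866/114309/633661 = -38120336866/114309*1/633661 = -38120336866/72433155249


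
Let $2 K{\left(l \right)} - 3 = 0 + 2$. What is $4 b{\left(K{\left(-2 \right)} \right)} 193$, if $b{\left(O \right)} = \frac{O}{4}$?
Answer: $\frac{965}{2} \approx 482.5$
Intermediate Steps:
$K{\left(l \right)} = \frac{5}{2}$ ($K{\left(l \right)} = \frac{3}{2} + \frac{0 + 2}{2} = \frac{3}{2} + \frac{1}{2} \cdot 2 = \frac{3}{2} + 1 = \frac{5}{2}$)
$b{\left(O \right)} = \frac{O}{4}$ ($b{\left(O \right)} = O \frac{1}{4} = \frac{O}{4}$)
$4 b{\left(K{\left(-2 \right)} \right)} 193 = 4 \cdot \frac{1}{4} \cdot \frac{5}{2} \cdot 193 = 4 \cdot \frac{5}{8} \cdot 193 = 4 \cdot \frac{965}{8} = \frac{965}{2}$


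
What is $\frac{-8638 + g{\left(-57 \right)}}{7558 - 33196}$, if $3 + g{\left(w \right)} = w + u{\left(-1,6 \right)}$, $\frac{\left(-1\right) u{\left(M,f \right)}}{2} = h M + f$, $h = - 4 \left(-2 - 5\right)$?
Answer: $\frac{4327}{12819} \approx 0.33755$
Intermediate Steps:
$h = 28$ ($h = \left(-4\right) \left(-7\right) = 28$)
$u{\left(M,f \right)} = - 56 M - 2 f$ ($u{\left(M,f \right)} = - 2 \left(28 M + f\right) = - 2 \left(f + 28 M\right) = - 56 M - 2 f$)
$g{\left(w \right)} = 41 + w$ ($g{\left(w \right)} = -3 + \left(w - -44\right) = -3 + \left(w + \left(56 - 12\right)\right) = -3 + \left(w + 44\right) = -3 + \left(44 + w\right) = 41 + w$)
$\frac{-8638 + g{\left(-57 \right)}}{7558 - 33196} = \frac{-8638 + \left(41 - 57\right)}{7558 - 33196} = \frac{-8638 - 16}{-25638} = \left(-8654\right) \left(- \frac{1}{25638}\right) = \frac{4327}{12819}$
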